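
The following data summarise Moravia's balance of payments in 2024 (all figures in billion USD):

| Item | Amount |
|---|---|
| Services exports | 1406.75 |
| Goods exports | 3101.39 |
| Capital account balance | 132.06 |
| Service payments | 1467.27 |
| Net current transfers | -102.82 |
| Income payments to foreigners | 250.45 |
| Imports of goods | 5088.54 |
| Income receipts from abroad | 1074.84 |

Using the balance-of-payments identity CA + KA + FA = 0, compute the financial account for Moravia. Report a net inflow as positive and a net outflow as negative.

Goods balance = 3101.39 - 5088.54 = -1987.15
Services balance = 1406.75 - 1467.27 = -60.52
Trade balance (goods + services) = -1987.15 + (-60.52) = -2047.67
Net primary income = 1074.84 - 250.45 = 824.39
Net secondary income = -102.82
Current account = -2047.67 + 824.39 + (-102.82) = -1326.10
Financial account = -(-1326.10 + 132.06) = 1194.04

1194.04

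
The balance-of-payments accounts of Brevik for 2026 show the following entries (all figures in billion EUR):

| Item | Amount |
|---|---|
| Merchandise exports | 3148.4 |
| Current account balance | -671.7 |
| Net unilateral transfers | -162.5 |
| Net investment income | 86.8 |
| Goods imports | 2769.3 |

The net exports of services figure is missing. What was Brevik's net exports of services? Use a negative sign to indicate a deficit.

Current account = goods balance + services balance + net primary income + net secondary income
Sum of the known components = 303.4
Net exports of services = CA - (known components) = -671.7 - 303.4 = -975.1

-975.1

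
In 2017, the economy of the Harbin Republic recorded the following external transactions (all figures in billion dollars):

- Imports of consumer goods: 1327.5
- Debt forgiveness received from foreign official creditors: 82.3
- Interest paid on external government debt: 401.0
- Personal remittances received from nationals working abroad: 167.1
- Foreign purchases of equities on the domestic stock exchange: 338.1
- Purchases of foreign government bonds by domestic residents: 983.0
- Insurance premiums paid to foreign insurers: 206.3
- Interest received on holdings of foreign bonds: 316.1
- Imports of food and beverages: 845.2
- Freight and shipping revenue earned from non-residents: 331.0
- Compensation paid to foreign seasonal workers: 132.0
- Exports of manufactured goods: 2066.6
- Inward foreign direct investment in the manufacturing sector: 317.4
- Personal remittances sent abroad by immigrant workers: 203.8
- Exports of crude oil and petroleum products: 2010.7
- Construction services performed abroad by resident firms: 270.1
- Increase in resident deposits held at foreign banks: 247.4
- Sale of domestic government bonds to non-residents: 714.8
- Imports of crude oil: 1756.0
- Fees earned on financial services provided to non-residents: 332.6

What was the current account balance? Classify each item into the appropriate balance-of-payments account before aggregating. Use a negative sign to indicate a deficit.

622.4

Goods: -1327.5 - 1756.0 + 2010.7 + 2066.6 - 845.2 = 148.6
Services: 332.6 + 270.1 + 331.0 - 206.3 = 727.4
Primary income: 316.1 - 132.0 - 401.0 = -216.9
Secondary income: 167.1 - 203.8 = -36.7
Current account = 148.6 + 727.4 + (-216.9) + (-36.7) = 622.4
(Excluded from the current account — capital account: debt forgiveness received from foreign official creditors 82.3; financial account: foreign purchases of equities on the domestic stock exchange 338.1, purchases of foreign government bonds by domestic residents 983.0, inward foreign direct investment in the manufacturing sector 317.4, increase in resident deposits held at foreign banks 247.4, sale of domestic government bonds to non-residents 714.8.)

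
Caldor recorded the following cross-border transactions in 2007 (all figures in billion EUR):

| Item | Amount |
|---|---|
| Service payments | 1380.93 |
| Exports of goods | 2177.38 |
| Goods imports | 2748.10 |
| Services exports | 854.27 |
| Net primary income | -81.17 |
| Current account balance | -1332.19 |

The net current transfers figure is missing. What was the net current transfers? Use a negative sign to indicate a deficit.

-153.64

Current account = goods balance + services balance + net primary income + net secondary income
Sum of the known components = -1178.55
Net current transfers = CA - (known components) = -1332.19 - (-1178.55) = -153.64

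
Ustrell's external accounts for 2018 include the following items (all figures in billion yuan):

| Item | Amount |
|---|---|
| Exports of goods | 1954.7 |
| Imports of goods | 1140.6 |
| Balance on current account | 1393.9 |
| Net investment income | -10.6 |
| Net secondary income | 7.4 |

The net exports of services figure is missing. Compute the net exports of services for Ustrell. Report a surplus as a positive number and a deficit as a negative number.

Current account = goods balance + services balance + net primary income + net secondary income
Sum of the known components = 810.9
Net exports of services = CA - (known components) = 1393.9 - 810.9 = 583.0

583.0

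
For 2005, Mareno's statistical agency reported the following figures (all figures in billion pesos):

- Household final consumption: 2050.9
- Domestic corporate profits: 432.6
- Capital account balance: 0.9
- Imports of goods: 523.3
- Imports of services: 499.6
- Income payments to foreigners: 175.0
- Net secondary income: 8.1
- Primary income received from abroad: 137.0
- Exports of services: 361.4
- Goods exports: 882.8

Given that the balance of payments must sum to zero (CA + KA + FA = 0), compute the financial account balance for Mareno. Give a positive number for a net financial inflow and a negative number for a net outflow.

Goods balance = 882.8 - 523.3 = 359.5
Services balance = 361.4 - 499.6 = -138.2
Trade balance (goods + services) = 359.5 + (-138.2) = 221.3
Net primary income = 137.0 - 175.0 = -38.0
Net secondary income = 8.1
Current account = 221.3 + (-38.0) + 8.1 = 191.4
Financial account = -(191.4 + 0.9) = -192.3

-192.3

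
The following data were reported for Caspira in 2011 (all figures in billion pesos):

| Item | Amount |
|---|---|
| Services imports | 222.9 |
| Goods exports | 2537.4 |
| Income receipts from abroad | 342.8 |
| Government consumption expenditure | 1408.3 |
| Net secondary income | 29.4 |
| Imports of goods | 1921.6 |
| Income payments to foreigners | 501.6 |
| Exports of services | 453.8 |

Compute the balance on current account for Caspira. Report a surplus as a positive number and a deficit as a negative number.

Goods balance = 2537.4 - 1921.6 = 615.8
Services balance = 453.8 - 222.9 = 230.9
Trade balance (goods + services) = 615.8 + 230.9 = 846.7
Net primary income = 342.8 - 501.6 = -158.8
Net secondary income = 29.4
Current account = 846.7 + (-158.8) + 29.4 = 717.3

717.3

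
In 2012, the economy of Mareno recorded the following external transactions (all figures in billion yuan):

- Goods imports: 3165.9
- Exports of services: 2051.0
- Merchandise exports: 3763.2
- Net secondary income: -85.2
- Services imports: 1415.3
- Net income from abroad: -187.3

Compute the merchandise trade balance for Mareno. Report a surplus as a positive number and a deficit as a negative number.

597.3

Goods balance = 3763.2 - 3165.9 = 597.3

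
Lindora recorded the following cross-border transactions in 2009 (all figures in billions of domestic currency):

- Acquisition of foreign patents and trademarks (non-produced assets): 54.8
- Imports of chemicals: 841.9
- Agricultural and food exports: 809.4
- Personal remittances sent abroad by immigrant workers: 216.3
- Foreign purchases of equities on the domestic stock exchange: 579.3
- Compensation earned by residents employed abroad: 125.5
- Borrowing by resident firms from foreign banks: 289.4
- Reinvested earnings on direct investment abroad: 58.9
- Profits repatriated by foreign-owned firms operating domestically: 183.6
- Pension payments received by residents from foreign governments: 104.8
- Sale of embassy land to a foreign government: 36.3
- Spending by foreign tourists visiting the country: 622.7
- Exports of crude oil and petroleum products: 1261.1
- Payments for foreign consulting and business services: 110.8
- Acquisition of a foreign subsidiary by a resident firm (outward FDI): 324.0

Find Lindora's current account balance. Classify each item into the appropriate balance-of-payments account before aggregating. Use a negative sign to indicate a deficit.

Goods: 809.4 - 841.9 + 1261.1 = 1228.6
Services: 622.7 - 110.8 = 511.9
Primary income: 125.5 + 58.9 - 183.6 = 0.8
Secondary income: 104.8 - 216.3 = -111.5
Current account = 1228.6 + 511.9 + 0.8 + (-111.5) = 1629.8
(Excluded from the current account — capital account: acquisition of foreign patents and trademarks (non-produced assets) 54.8, sale of embassy land to a foreign government 36.3; financial account: foreign purchases of equities on the domestic stock exchange 579.3, borrowing by resident firms from foreign banks 289.4, acquisition of a foreign subsidiary by a resident firm (outward FDI) 324.0.)

1629.8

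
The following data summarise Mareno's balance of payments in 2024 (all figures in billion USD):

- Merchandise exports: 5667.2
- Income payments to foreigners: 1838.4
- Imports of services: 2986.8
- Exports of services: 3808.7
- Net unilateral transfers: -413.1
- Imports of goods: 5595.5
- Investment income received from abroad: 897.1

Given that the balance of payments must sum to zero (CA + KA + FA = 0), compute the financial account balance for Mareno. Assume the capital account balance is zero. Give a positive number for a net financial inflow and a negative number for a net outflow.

Goods balance = 5667.2 - 5595.5 = 71.7
Services balance = 3808.7 - 2986.8 = 821.9
Trade balance (goods + services) = 71.7 + 821.9 = 893.6
Net primary income = 897.1 - 1838.4 = -941.3
Net secondary income = -413.1
Current account = 893.6 + (-941.3) + (-413.1) = -460.8
Financial account = -(-460.8) = 460.8

460.8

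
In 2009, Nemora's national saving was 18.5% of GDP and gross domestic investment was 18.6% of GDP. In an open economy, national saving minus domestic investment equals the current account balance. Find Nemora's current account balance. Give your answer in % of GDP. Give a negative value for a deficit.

CA = S - I = 18.5 - 18.6 = -0.1

-0.1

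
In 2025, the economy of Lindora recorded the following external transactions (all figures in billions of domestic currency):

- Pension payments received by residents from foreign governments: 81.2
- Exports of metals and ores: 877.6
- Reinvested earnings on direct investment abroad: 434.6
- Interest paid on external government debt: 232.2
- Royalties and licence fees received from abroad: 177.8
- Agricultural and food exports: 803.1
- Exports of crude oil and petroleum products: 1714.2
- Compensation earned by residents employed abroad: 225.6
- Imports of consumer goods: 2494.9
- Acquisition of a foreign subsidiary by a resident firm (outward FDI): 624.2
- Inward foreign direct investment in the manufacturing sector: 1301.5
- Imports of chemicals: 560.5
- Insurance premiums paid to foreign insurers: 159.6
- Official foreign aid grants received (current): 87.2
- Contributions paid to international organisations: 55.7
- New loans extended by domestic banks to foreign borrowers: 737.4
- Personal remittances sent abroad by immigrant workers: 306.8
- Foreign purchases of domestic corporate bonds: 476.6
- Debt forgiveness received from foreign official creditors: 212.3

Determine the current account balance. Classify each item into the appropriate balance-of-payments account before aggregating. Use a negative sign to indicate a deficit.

Goods: -2494.9 + 803.1 + 1714.2 + 877.6 - 560.5 = 339.5
Services: 177.8 - 159.6 = 18.2
Primary income: 225.6 + 434.6 - 232.2 = 428.0
Secondary income: -306.8 + 81.2 + 87.2 - 55.7 = -194.1
Current account = 339.5 + 18.2 + 428.0 + (-194.1) = 591.6
(Excluded from the current account — financial account: acquisition of a foreign subsidiary by a resident firm (outward FDI) 624.2, inward foreign direct investment in the manufacturing sector 1301.5, new loans extended by domestic banks to foreign borrowers 737.4, foreign purchases of domestic corporate bonds 476.6; capital account: debt forgiveness received from foreign official creditors 212.3.)

591.6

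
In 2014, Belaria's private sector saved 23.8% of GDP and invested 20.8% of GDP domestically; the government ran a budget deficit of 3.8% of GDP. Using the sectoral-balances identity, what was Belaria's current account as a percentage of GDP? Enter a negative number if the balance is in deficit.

By the sectoral-balances identity, CA = (S_private - I) + (T - G).
Private balance = 23.8 - 20.8 = 3.0
Government balance (T - G) = -3.8
CA = 3.0 + (-3.8) = -0.8

-0.8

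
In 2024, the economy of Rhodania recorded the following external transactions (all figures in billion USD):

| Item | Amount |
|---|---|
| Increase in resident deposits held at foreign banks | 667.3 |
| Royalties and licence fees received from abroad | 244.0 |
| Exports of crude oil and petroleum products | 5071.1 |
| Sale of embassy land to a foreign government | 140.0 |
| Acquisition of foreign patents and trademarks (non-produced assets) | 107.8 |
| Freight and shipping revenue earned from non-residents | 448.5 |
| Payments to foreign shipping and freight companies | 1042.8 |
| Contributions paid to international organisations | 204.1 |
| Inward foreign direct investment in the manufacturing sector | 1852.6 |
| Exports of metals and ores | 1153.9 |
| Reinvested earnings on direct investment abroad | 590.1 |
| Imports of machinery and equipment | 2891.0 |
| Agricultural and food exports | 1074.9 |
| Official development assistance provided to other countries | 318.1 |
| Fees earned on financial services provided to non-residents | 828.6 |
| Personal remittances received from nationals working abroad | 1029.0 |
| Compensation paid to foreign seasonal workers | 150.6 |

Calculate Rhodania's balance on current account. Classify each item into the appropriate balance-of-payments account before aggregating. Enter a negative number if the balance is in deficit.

5833.5

Goods: 1153.9 - 2891.0 + 1074.9 + 5071.1 = 4408.9
Services: 828.6 + 244.0 + 448.5 - 1042.8 = 478.3
Primary income: 590.1 - 150.6 = 439.5
Secondary income: -204.1 + 1029.0 - 318.1 = 506.8
Current account = 4408.9 + 478.3 + 439.5 + 506.8 = 5833.5
(Excluded from the current account — financial account: increase in resident deposits held at foreign banks 667.3, inward foreign direct investment in the manufacturing sector 1852.6; capital account: sale of embassy land to a foreign government 140.0, acquisition of foreign patents and trademarks (non-produced assets) 107.8.)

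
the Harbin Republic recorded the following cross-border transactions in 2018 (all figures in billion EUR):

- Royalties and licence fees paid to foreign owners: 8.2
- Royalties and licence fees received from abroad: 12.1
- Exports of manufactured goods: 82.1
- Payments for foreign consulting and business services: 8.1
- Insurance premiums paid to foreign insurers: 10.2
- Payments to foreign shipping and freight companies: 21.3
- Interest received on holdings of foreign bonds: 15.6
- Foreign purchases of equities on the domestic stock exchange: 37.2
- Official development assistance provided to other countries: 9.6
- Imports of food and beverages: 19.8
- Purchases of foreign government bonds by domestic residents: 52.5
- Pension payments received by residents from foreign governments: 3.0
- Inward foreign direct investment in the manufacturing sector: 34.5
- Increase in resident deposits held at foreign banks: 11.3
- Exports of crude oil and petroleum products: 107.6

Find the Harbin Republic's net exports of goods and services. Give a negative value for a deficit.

134.2

Goods: 107.6 - 19.8 + 82.1 = 169.9
Services: -21.3 - 8.1 - 10.2 + 12.1 - 8.2 = -35.7
Trade balance = 169.9 + (-35.7) = 134.2
(Excluded from the trade balance — primary income: interest received on holdings of foreign bonds 15.6; financial account: foreign purchases of equities on the domestic stock exchange 37.2, purchases of foreign government bonds by domestic residents 52.5, inward foreign direct investment in the manufacturing sector 34.5, increase in resident deposits held at foreign banks 11.3; secondary income: official development assistance provided to other countries 9.6, pension payments received by residents from foreign governments 3.0.)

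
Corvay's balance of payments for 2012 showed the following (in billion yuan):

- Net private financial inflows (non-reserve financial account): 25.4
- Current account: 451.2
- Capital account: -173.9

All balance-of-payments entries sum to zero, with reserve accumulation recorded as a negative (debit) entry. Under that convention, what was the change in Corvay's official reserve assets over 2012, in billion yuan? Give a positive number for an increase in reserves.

Official reserve transactions balance = -(451.2 + (-173.9) + 25.4) = -302.7
An accumulation of reserves is recorded as a debit (negative entry), so the change in the stock of reserves is the negative of that balance.
Change in official reserves = -(-302.7) = 302.7

302.7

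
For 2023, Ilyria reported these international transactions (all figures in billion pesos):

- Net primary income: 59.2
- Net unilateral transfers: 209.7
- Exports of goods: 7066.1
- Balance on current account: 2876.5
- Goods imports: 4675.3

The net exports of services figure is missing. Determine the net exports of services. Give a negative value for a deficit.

216.8

Current account = goods balance + services balance + net primary income + net secondary income
Sum of the known components = 2659.7
Net exports of services = CA - (known components) = 2876.5 - 2659.7 = 216.8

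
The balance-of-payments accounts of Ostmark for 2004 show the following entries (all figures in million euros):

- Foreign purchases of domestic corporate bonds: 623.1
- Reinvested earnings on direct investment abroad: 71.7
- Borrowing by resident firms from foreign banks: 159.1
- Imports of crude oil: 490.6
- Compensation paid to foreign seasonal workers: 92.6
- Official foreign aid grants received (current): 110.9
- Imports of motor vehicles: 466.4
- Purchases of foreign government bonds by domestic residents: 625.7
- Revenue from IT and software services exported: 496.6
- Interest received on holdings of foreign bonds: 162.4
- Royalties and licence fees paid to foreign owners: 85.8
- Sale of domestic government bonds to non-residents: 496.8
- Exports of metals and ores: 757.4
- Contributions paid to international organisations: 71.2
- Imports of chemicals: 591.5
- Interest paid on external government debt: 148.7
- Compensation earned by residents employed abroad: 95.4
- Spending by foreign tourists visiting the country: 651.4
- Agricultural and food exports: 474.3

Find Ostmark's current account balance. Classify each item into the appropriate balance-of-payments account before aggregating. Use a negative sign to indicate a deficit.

873.3

Goods: -591.5 - 490.6 + 474.3 - 466.4 + 757.4 = -316.8
Services: -85.8 + 651.4 + 496.6 = 1062.2
Primary income: -92.6 + 162.4 + 95.4 + 71.7 - 148.7 = 88.2
Secondary income: 110.9 - 71.2 = 39.7
Current account = (-316.8) + 1062.2 + 88.2 + 39.7 = 873.3
(Excluded from the current account — financial account: foreign purchases of domestic corporate bonds 623.1, borrowing by resident firms from foreign banks 159.1, purchases of foreign government bonds by domestic residents 625.7, sale of domestic government bonds to non-residents 496.8.)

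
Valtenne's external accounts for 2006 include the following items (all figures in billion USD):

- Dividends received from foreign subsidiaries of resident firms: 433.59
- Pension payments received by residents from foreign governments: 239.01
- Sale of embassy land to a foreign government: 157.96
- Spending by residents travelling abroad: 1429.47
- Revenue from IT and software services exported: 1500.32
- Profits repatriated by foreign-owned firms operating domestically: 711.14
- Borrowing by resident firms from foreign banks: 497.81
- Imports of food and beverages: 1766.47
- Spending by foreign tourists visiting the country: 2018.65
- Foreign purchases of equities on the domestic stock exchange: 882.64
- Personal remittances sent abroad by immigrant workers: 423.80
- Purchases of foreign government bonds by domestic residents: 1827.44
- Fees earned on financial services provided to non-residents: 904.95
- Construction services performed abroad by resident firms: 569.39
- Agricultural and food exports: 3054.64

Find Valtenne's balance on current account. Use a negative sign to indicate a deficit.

Goods: -1766.47 + 3054.64 = 1288.17
Services: 569.39 - 1429.47 + 2018.65 + 904.95 + 1500.32 = 3563.84
Primary income: -711.14 + 433.59 = -277.55
Secondary income: 239.01 - 423.80 = -184.79
Current account = 1288.17 + 3563.84 + (-277.55) + (-184.79) = 4389.67
(Excluded from the current account — capital account: sale of embassy land to a foreign government 157.96; financial account: borrowing by resident firms from foreign banks 497.81, foreign purchases of equities on the domestic stock exchange 882.64, purchases of foreign government bonds by domestic residents 1827.44.)

4389.67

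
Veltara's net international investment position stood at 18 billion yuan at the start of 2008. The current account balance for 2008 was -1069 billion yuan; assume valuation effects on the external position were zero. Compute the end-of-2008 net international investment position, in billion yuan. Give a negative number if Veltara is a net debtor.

With no valuation effects, change in NIIP = current account = -1069
End-of-year NIIP = 18 + (-1069) = -1051

-1051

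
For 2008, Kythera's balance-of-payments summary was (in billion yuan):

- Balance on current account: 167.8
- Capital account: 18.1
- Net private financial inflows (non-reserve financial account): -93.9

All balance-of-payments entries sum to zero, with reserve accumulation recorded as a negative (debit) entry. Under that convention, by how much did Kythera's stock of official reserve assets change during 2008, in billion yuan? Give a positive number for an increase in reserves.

92.0

Official reserve transactions balance = -(167.8 + 18.1 + (-93.9)) = -92.0
An accumulation of reserves is recorded as a debit (negative entry), so the change in the stock of reserves is the negative of that balance.
Change in official reserves = -(-92.0) = 92.0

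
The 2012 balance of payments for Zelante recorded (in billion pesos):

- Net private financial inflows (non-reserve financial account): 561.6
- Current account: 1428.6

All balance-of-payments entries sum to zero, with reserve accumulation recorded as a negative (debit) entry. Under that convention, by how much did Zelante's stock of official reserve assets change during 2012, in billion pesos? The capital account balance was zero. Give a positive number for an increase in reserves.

1990.2

Official reserve transactions balance = -(1428.6 + 561.6) = -1990.2
An accumulation of reserves is recorded as a debit (negative entry), so the change in the stock of reserves is the negative of that balance.
Change in official reserves = -(-1990.2) = 1990.2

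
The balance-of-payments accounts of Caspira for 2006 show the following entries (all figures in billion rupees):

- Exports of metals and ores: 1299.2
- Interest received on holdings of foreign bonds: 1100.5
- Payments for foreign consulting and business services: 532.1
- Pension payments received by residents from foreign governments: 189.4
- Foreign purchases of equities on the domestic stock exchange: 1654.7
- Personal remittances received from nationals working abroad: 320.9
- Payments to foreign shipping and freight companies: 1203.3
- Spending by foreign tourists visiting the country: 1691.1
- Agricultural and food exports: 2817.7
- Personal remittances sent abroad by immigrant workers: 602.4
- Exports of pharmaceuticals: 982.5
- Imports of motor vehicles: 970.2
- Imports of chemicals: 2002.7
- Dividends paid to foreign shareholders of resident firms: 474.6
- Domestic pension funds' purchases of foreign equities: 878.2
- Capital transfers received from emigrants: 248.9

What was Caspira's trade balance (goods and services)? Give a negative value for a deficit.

Goods: -970.2 + 2817.7 - 2002.7 + 1299.2 + 982.5 = 2126.5
Services: -532.1 - 1203.3 + 1691.1 = -44.3
Trade balance = 2126.5 + (-44.3) = 2082.2
(Excluded from the trade balance — primary income: interest received on holdings of foreign bonds 1100.5, dividends paid to foreign shareholders of resident firms 474.6; secondary income: pension payments received by residents from foreign governments 189.4, personal remittances received from nationals working abroad 320.9, personal remittances sent abroad by immigrant workers 602.4; financial account: foreign purchases of equities on the domestic stock exchange 1654.7, domestic pension funds' purchases of foreign equities 878.2; capital account: capital transfers received from emigrants 248.9.)

2082.2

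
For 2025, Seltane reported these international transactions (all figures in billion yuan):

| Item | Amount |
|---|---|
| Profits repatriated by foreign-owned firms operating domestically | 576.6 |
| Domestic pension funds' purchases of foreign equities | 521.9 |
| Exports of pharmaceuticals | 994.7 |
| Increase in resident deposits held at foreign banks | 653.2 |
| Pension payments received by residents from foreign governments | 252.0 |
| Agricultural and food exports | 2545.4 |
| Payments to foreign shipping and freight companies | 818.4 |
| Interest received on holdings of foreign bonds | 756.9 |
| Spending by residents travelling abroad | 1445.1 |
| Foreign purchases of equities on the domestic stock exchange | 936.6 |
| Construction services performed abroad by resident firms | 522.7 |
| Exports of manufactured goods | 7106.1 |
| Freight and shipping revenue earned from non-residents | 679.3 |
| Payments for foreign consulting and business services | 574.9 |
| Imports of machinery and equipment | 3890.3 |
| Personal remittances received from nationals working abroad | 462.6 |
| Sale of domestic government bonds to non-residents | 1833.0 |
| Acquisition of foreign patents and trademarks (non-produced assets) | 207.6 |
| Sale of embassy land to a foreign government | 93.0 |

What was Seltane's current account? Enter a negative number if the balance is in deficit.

6014.4

Goods: 2545.4 + 7106.1 - 3890.3 + 994.7 = 6755.9
Services: 679.3 + 522.7 - 818.4 - 574.9 - 1445.1 = -1636.4
Primary income: -576.6 + 756.9 = 180.3
Secondary income: 462.6 + 252.0 = 714.6
Current account = 6755.9 + (-1636.4) + 180.3 + 714.6 = 6014.4
(Excluded from the current account — financial account: domestic pension funds' purchases of foreign equities 521.9, increase in resident deposits held at foreign banks 653.2, foreign purchases of equities on the domestic stock exchange 936.6, sale of domestic government bonds to non-residents 1833.0; capital account: acquisition of foreign patents and trademarks (non-produced assets) 207.6, sale of embassy land to a foreign government 93.0.)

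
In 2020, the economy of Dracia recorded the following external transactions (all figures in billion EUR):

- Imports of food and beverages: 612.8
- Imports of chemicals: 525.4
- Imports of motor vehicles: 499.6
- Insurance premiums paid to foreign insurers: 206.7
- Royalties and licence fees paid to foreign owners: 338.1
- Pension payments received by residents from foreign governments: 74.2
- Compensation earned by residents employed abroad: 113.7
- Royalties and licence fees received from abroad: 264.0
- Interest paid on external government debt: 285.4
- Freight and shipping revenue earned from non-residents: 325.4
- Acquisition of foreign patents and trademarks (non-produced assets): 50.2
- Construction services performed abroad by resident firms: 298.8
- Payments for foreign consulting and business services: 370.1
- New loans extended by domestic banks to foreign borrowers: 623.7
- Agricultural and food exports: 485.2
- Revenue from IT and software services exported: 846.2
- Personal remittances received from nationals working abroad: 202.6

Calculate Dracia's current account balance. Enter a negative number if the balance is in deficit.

-228.0

Goods: 485.2 - 612.8 - 499.6 - 525.4 = -1152.6
Services: 298.8 + 325.4 - 206.7 - 370.1 + 264.0 - 338.1 + 846.2 = 819.5
Primary income: -285.4 + 113.7 = -171.7
Secondary income: 74.2 + 202.6 = 276.8
Current account = (-1152.6) + 819.5 + (-171.7) + 276.8 = -228.0
(Excluded from the current account — capital account: acquisition of foreign patents and trademarks (non-produced assets) 50.2; financial account: new loans extended by domestic banks to foreign borrowers 623.7.)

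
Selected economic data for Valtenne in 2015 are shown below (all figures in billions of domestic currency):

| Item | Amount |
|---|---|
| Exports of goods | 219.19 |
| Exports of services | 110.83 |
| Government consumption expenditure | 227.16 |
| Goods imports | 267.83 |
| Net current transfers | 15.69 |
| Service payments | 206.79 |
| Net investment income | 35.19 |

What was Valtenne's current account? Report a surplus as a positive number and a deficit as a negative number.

Goods balance = 219.19 - 267.83 = -48.64
Services balance = 110.83 - 206.79 = -95.96
Trade balance (goods + services) = -48.64 + (-95.96) = -144.60
Net primary income = 35.19
Net secondary income = 15.69
Current account = -144.60 + 35.19 + 15.69 = -93.72

-93.72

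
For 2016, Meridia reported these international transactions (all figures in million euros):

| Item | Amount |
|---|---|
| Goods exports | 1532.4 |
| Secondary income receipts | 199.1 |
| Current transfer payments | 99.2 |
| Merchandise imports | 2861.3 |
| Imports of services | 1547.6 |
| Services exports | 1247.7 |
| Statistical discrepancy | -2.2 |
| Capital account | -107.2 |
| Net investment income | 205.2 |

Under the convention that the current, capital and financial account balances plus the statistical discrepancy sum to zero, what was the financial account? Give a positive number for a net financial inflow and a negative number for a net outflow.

Goods balance = 1532.4 - 2861.3 = -1328.9
Services balance = 1247.7 - 1547.6 = -299.9
Trade balance (goods + services) = -1328.9 + (-299.9) = -1628.8
Net primary income = 205.2
Net secondary income = 199.1 - 99.2 = 99.9
Current account = -1628.8 + 205.2 + 99.9 = -1323.7
Financial account = -(-1323.7 + (-107.2) + (-2.2)) = 1433.1

1433.1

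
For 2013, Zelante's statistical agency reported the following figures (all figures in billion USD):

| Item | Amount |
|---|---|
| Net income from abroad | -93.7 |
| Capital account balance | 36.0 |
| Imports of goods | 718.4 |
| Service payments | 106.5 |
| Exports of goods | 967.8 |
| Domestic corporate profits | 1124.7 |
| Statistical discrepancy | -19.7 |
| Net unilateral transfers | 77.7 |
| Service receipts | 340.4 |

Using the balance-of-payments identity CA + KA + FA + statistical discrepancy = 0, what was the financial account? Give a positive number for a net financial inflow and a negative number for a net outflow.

-483.6

Goods balance = 967.8 - 718.4 = 249.4
Services balance = 340.4 - 106.5 = 233.9
Trade balance (goods + services) = 249.4 + 233.9 = 483.3
Net primary income = -93.7
Net secondary income = 77.7
Current account = 483.3 + (-93.7) + 77.7 = 467.3
Financial account = -(467.3 + 36.0 + (-19.7)) = -483.6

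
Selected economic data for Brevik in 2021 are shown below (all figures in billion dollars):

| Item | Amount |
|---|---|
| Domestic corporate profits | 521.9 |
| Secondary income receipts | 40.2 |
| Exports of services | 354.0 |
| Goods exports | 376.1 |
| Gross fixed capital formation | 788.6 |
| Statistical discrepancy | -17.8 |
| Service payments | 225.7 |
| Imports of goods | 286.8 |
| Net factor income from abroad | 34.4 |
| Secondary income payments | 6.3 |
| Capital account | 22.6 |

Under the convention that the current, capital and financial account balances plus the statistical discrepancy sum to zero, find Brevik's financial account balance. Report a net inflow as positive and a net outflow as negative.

-290.7

Goods balance = 376.1 - 286.8 = 89.3
Services balance = 354.0 - 225.7 = 128.3
Trade balance (goods + services) = 89.3 + 128.3 = 217.6
Net primary income = 34.4
Net secondary income = 40.2 - 6.3 = 33.9
Current account = 217.6 + 34.4 + 33.9 = 285.9
Financial account = -(285.9 + 22.6 + (-17.8)) = -290.7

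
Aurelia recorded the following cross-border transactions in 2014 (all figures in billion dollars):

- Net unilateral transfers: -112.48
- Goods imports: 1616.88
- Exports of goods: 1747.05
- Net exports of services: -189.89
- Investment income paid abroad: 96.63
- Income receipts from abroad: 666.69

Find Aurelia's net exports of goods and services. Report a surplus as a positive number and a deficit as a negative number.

-59.72

Goods balance = 1747.05 - 1616.88 = 130.17
Services balance = -189.89
Trade balance (goods + services) = 130.17 + (-189.89) = -59.72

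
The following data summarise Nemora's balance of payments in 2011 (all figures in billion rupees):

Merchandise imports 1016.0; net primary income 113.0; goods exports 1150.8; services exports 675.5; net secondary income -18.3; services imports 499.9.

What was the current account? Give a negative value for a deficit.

405.1

Goods balance = 1150.8 - 1016.0 = 134.8
Services balance = 675.5 - 499.9 = 175.6
Trade balance (goods + services) = 134.8 + 175.6 = 310.4
Net primary income = 113.0
Net secondary income = -18.3
Current account = 310.4 + 113.0 + (-18.3) = 405.1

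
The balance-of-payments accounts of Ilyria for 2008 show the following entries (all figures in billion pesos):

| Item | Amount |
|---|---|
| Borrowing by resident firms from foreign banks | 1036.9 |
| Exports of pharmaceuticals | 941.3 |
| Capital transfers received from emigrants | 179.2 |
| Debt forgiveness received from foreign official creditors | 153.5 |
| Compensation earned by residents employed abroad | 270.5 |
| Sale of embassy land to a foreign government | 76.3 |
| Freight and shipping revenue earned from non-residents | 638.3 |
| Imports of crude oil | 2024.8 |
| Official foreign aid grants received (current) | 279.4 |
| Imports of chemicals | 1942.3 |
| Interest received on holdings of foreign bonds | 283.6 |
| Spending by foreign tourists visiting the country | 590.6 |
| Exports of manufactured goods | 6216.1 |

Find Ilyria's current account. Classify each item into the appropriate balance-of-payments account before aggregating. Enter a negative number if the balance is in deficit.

Goods: -2024.8 - 1942.3 + 941.3 + 6216.1 = 3190.3
Services: 638.3 + 590.6 = 1228.9
Primary income: 283.6 + 270.5 = 554.1
Secondary income: 279.4
Current account = 3190.3 + 1228.9 + 554.1 + 279.4 = 5252.7
(Excluded from the current account — financial account: borrowing by resident firms from foreign banks 1036.9; capital account: capital transfers received from emigrants 179.2, debt forgiveness received from foreign official creditors 153.5, sale of embassy land to a foreign government 76.3.)

5252.7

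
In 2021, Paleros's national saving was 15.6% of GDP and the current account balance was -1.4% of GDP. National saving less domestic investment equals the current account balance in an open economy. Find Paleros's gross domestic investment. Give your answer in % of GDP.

17.0

S - I = CA (net lending to the rest of the world).
I = S - CA = 15.6 - (-1.4) = 17.0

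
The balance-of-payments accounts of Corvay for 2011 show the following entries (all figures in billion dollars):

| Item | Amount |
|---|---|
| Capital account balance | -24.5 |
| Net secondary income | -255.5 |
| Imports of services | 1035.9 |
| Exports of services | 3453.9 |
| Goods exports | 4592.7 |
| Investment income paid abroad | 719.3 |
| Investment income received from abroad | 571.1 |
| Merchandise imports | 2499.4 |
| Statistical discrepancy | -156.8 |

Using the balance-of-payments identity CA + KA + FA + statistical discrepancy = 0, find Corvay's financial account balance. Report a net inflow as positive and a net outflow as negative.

Goods balance = 4592.7 - 2499.4 = 2093.3
Services balance = 3453.9 - 1035.9 = 2418.0
Trade balance (goods + services) = 2093.3 + 2418.0 = 4511.3
Net primary income = 571.1 - 719.3 = -148.2
Net secondary income = -255.5
Current account = 4511.3 + (-148.2) + (-255.5) = 4107.6
Financial account = -(4107.6 + (-24.5) + (-156.8)) = -3926.3

-3926.3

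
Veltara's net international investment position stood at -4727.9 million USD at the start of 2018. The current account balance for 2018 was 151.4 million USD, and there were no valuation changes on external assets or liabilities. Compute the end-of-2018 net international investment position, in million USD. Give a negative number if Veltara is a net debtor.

With no valuation effects, change in NIIP = current account = 151.4
End-of-year NIIP = -4727.9 + 151.4 = -4576.5

-4576.5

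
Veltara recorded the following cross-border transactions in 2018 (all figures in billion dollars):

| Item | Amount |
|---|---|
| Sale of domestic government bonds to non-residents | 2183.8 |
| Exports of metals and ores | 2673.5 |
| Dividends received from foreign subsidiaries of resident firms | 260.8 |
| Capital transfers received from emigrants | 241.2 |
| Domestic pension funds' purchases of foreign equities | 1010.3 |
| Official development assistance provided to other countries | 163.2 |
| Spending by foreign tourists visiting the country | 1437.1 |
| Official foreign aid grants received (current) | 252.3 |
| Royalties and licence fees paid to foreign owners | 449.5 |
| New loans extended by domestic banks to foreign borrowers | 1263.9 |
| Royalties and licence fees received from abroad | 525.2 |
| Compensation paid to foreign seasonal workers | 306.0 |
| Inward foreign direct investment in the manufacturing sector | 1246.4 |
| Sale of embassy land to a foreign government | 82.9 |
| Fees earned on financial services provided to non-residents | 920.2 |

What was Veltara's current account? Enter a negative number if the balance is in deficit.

Goods: 2673.5
Services: 1437.1 - 449.5 + 920.2 + 525.2 = 2433.0
Primary income: 260.8 - 306.0 = -45.2
Secondary income: -163.2 + 252.3 = 89.1
Current account = 2673.5 + 2433.0 + (-45.2) + 89.1 = 5150.4
(Excluded from the current account — financial account: sale of domestic government bonds to non-residents 2183.8, domestic pension funds' purchases of foreign equities 1010.3, new loans extended by domestic banks to foreign borrowers 1263.9, inward foreign direct investment in the manufacturing sector 1246.4; capital account: capital transfers received from emigrants 241.2, sale of embassy land to a foreign government 82.9.)

5150.4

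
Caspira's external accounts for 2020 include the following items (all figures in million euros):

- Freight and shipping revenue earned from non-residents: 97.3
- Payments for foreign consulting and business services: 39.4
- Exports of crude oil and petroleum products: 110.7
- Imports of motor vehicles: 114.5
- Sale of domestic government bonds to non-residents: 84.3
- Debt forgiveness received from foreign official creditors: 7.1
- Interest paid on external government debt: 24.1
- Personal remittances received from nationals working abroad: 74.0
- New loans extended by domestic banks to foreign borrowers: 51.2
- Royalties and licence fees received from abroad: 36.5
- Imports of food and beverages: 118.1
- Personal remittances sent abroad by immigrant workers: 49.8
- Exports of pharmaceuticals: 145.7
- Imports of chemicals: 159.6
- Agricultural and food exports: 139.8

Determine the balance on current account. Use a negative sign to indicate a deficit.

98.5

Goods: -159.6 - 114.5 + 139.8 - 118.1 + 110.7 + 145.7 = 4.0
Services: -39.4 + 97.3 + 36.5 = 94.4
Primary income: -24.1
Secondary income: -49.8 + 74.0 = 24.2
Current account = 4.0 + 94.4 + (-24.1) + 24.2 = 98.5
(Excluded from the current account — financial account: sale of domestic government bonds to non-residents 84.3, new loans extended by domestic banks to foreign borrowers 51.2; capital account: debt forgiveness received from foreign official creditors 7.1.)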